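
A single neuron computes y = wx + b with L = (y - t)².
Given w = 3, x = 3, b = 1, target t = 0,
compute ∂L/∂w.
∂L/∂w = 60

y = wx + b = (3)(3) + 1 = 10
∂L/∂y = 2(y - t) = 2(10 - 0) = 20
∂y/∂w = x = 3
∂L/∂w = ∂L/∂y · ∂y/∂w = 20 × 3 = 60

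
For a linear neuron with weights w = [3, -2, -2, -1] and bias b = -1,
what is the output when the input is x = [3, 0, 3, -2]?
y = 4

y = (3)(3) + (-2)(0) + (-2)(3) + (-1)(-2) + -1 = 4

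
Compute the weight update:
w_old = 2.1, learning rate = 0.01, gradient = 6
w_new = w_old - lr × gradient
w_new = 2.04

w_new = w - η·∂L/∂w = 2.1 - 0.01×(6) = 2.1 - (0.06) = 2.04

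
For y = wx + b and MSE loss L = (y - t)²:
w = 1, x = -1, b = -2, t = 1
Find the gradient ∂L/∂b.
∂L/∂b = -8

y = wx + b = (1)(-1) + -2 = -3
∂L/∂y = 2(y - t) = 2(-3 - 1) = -8
∂y/∂b = 1
∂L/∂b = ∂L/∂y · ∂y/∂b = -8 × 1 = -8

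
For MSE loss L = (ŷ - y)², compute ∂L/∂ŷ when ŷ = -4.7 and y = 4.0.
∂L/∂ŷ = -17.4

∂L/∂ŷ = 2(ŷ - y) = 2(-4.7 - 4.0) = 2(-8.7) = -17.4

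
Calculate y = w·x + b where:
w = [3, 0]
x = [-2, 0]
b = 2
y = -4

y = (3)(-2) + (0)(0) + 2 = -4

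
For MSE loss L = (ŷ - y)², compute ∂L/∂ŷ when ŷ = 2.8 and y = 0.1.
∂L/∂ŷ = 5.4

∂L/∂ŷ = 2(ŷ - y) = 2(2.8 - 0.1) = 2(2.7) = 5.4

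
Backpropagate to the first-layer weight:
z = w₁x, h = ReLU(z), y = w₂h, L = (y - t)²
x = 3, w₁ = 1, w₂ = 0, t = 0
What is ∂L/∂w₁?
∂L/∂w₁ = 0

Forward pass:
z = w₁x = 1×3 = 3
h = ReLU(3) = 3
y = w₂h = 0×3 = 0

Backward pass:
∂L/∂y = 2(y - t) = 2(0 - 0) = 0
∂y/∂h = w₂ = 0
∂h/∂z = 1 (ReLU derivative)
∂z/∂w₁ = x = 3

∂L/∂w₁ = 0 × 0 × 1 × 3 = 0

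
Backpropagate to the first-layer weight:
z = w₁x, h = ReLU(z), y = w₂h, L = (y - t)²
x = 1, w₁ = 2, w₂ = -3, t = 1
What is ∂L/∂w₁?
∂L/∂w₁ = 42

Forward pass:
z = w₁x = 2×1 = 2
h = ReLU(2) = 2
y = w₂h = -3×2 = -6

Backward pass:
∂L/∂y = 2(y - t) = 2(-6 - 1) = -14
∂y/∂h = w₂ = -3
∂h/∂z = 1 (ReLU derivative)
∂z/∂w₁ = x = 1

∂L/∂w₁ = -14 × -3 × 1 × 1 = 42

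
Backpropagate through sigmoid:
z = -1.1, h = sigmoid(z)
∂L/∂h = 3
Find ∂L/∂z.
∂L/∂z = 0.5621

σ(-1.1) = 0.2497
σ'(-1.1) = σ(-1.1)(1 - σ(-1.1)) = 0.2497 × 0.7503 = 0.1874
∂L/∂z = ∂L/∂h · σ'(z) = 3 × 0.1874 = 0.5621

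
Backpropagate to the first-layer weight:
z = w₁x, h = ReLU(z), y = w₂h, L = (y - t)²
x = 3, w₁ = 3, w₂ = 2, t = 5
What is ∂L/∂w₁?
∂L/∂w₁ = 156

Forward pass:
z = w₁x = 3×3 = 9
h = ReLU(9) = 9
y = w₂h = 2×9 = 18

Backward pass:
∂L/∂y = 2(y - t) = 2(18 - 5) = 26
∂y/∂h = w₂ = 2
∂h/∂z = 1 (ReLU derivative)
∂z/∂w₁ = x = 3

∂L/∂w₁ = 26 × 2 × 1 × 3 = 156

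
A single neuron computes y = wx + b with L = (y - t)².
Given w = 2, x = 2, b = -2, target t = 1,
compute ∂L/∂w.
∂L/∂w = 4

y = wx + b = (2)(2) + -2 = 2
∂L/∂y = 2(y - t) = 2(2 - 1) = 2
∂y/∂w = x = 2
∂L/∂w = ∂L/∂y · ∂y/∂w = 2 × 2 = 4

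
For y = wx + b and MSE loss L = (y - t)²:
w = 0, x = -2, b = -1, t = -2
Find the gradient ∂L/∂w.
∂L/∂w = -4

y = wx + b = (0)(-2) + -1 = -1
∂L/∂y = 2(y - t) = 2(-1 - -2) = 2
∂y/∂w = x = -2
∂L/∂w = ∂L/∂y · ∂y/∂w = 2 × -2 = -4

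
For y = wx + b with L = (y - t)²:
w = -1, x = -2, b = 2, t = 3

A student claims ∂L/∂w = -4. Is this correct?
Correct

y = (-1)(-2) + 2 = 4
∂L/∂y = 2(y - t) = 2(4 - 3) = 2
∂y/∂w = x = -2
∂L/∂w = 2 × -2 = -4

Claimed value: -4
Correct: The correct gradient is -4.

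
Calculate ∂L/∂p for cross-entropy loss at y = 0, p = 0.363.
∂L/∂p = 1.57

∂L/∂p = -y/p + (1-y)/(1-p) = 0 + 1/0.637 = 1.57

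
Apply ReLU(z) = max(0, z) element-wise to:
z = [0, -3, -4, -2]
h = [0, 0, 0, 0]

ReLU applied element-wise: max(0,0)=0, max(0,-3)=0, max(0,-4)=0, max(0,-2)=0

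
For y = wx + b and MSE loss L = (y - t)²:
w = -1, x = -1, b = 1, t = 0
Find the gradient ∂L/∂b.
∂L/∂b = 4

y = wx + b = (-1)(-1) + 1 = 2
∂L/∂y = 2(y - t) = 2(2 - 0) = 4
∂y/∂b = 1
∂L/∂b = ∂L/∂y · ∂y/∂b = 4 × 1 = 4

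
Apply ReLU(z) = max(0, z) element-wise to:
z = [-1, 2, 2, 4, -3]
h = [0, 2, 2, 4, 0]

ReLU applied element-wise: max(0,-1)=0, max(0,2)=2, max(0,2)=2, max(0,4)=4, max(0,-3)=0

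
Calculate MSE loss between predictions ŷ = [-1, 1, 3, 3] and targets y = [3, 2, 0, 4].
MSE = 6.75

MSE = (1/4)((-1-3)² + (1-2)² + (3-0)² + (3-4)²) = (1/4)(16 + 1 + 9 + 1) = 6.75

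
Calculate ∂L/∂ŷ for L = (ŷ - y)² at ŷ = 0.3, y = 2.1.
∂L/∂ŷ = -3.6

∂L/∂ŷ = 2(ŷ - y) = 2(0.3 - 2.1) = 2(-1.8) = -3.6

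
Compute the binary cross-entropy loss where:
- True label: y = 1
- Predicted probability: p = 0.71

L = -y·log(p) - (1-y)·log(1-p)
L = 0.3425

L = -1·log(0.71) - 0·log(0.29) = -log(0.71) = 0.3425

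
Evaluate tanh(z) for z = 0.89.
0.7114

tanh(0.89) = (e^(0.89) - e^(-0.89))/(e^(0.89) + e^(-0.89)) = 0.7114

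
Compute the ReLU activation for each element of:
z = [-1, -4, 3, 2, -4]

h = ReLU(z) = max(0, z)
h = [0, 0, 3, 2, 0]

ReLU applied element-wise: max(0,-1)=0, max(0,-4)=0, max(0,3)=3, max(0,2)=2, max(0,-4)=0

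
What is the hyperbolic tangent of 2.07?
0.9687

tanh(2.07) = (e^(2.07) - e^(-2.07))/(e^(2.07) + e^(-2.07)) = 0.9687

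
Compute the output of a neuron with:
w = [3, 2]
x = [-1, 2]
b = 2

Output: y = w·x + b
y = 3

y = (3)(-1) + (2)(2) + 2 = 3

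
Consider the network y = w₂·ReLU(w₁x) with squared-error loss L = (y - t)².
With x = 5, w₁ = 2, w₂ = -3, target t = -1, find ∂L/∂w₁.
∂L/∂w₁ = 870

Forward pass:
z = w₁x = 2×5 = 10
h = ReLU(10) = 10
y = w₂h = -3×10 = -30

Backward pass:
∂L/∂y = 2(y - t) = 2(-30 - -1) = -58
∂y/∂h = w₂ = -3
∂h/∂z = 1 (ReLU derivative)
∂z/∂w₁ = x = 5

∂L/∂w₁ = -58 × -3 × 1 × 5 = 870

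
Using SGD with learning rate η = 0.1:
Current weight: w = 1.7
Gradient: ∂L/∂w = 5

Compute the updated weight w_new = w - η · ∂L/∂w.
w_new = 1.2

w_new = w - η·∂L/∂w = 1.7 - 0.1×(5) = 1.7 - (0.5) = 1.2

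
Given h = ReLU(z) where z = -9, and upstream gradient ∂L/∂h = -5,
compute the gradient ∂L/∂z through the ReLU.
∂L/∂z = 0

h = ReLU(-9) = 0
Since z < 0: ∂h/∂z = 0
∂L/∂z = ∂L/∂h · ∂h/∂z = -5 × 0 = 0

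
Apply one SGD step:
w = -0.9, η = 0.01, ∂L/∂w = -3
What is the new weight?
w_new = -0.87

w_new = w - η·∂L/∂w = -0.9 - 0.01×(-3) = -0.9 - (-0.03) = -0.87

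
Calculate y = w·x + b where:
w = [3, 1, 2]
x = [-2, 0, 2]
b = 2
y = 0

y = (3)(-2) + (1)(0) + (2)(2) + 2 = 0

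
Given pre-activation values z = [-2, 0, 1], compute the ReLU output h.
h = [0, 0, 1]

ReLU applied element-wise: max(0,-2)=0, max(0,0)=0, max(0,1)=1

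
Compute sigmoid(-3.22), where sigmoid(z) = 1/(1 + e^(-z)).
0.03842

sigmoid(-3.22) = 1/(1 + e^(3.22)) = 1/(1 + 25.03) = 0.03842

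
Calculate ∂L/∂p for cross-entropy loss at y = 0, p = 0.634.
∂L/∂p = 2.732

∂L/∂p = -y/p + (1-y)/(1-p) = 0 + 1/0.366 = 2.732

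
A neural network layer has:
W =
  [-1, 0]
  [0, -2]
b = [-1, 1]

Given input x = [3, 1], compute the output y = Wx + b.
y = [-4, -1]

Wx = [-1×3 + 0×1, 0×3 + -2×1]
   = [-3, -2]
y = Wx + b = [-3 + -1, -2 + 1] = [-4, -1]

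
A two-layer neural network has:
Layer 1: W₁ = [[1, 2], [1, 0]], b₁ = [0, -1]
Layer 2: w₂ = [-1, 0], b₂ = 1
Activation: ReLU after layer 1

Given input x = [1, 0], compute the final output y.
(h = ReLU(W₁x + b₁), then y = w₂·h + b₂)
y = 0

Layer 1 pre-activation: z₁ = [1, 0]
After ReLU: h = [1, 0]
Layer 2 output: y = -1×1 + 0×0 + 1 = 0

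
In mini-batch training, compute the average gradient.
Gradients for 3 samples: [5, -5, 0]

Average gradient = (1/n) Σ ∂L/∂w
Average gradient = 0

Average = (1/3)(5 + -5 + 0) = 0/3 = 0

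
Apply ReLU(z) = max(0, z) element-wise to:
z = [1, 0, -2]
h = [1, 0, 0]

ReLU applied element-wise: max(0,1)=1, max(0,0)=0, max(0,-2)=0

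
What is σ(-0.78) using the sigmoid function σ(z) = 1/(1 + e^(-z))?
0.3143

sigmoid(-0.78) = 1/(1 + e^(0.78)) = 1/(1 + 2.181) = 0.3143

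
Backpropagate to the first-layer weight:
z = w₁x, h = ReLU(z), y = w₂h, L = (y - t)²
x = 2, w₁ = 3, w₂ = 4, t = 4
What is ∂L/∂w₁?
∂L/∂w₁ = 320

Forward pass:
z = w₁x = 3×2 = 6
h = ReLU(6) = 6
y = w₂h = 4×6 = 24

Backward pass:
∂L/∂y = 2(y - t) = 2(24 - 4) = 40
∂y/∂h = w₂ = 4
∂h/∂z = 1 (ReLU derivative)
∂z/∂w₁ = x = 2

∂L/∂w₁ = 40 × 4 × 1 × 2 = 320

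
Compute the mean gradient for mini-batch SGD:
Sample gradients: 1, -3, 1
Average gradient = -0.3333

Average = (1/3)(1 + -3 + 1) = -1/3 = -0.3333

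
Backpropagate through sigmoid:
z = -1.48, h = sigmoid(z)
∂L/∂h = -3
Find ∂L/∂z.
∂L/∂z = -0.4531

σ(-1.48) = 0.1854
σ'(-1.48) = σ(-1.48)(1 - σ(-1.48)) = 0.1854 × 0.8146 = 0.151
∂L/∂z = ∂L/∂h · σ'(z) = -3 × 0.151 = -0.4531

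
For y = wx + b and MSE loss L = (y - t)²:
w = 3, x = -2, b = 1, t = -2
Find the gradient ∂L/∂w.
∂L/∂w = 12

y = wx + b = (3)(-2) + 1 = -5
∂L/∂y = 2(y - t) = 2(-5 - -2) = -6
∂y/∂w = x = -2
∂L/∂w = ∂L/∂y · ∂y/∂w = -6 × -2 = 12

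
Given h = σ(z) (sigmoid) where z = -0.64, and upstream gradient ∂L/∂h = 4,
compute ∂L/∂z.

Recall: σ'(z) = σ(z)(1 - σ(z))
∂L/∂z = 0.9042

σ(-0.64) = 0.3452
σ'(-0.64) = σ(-0.64)(1 - σ(-0.64)) = 0.3452 × 0.6548 = 0.2261
∂L/∂z = ∂L/∂h · σ'(z) = 4 × 0.2261 = 0.9042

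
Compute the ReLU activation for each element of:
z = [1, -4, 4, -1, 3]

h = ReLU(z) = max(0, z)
h = [1, 0, 4, 0, 3]

ReLU applied element-wise: max(0,1)=1, max(0,-4)=0, max(0,4)=4, max(0,-1)=0, max(0,3)=3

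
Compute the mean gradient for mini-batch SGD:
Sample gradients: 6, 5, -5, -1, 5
Average gradient = 2

Average = (1/5)(6 + 5 + -5 + -1 + 5) = 10/5 = 2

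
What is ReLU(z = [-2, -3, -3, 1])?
h = [0, 0, 0, 1]

ReLU applied element-wise: max(0,-2)=0, max(0,-3)=0, max(0,-3)=0, max(0,1)=1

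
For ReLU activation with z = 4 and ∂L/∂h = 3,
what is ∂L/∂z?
∂L/∂z = 3

h = ReLU(4) = 4
Since z > 0: ∂h/∂z = 1
∂L/∂z = ∂L/∂h · ∂h/∂z = 3 × 1 = 3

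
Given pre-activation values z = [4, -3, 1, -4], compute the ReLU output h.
h = [4, 0, 1, 0]

ReLU applied element-wise: max(0,4)=4, max(0,-3)=0, max(0,1)=1, max(0,-4)=0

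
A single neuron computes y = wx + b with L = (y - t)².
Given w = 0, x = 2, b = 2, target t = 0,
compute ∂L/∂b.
∂L/∂b = 4

y = wx + b = (0)(2) + 2 = 2
∂L/∂y = 2(y - t) = 2(2 - 0) = 4
∂y/∂b = 1
∂L/∂b = ∂L/∂y · ∂y/∂b = 4 × 1 = 4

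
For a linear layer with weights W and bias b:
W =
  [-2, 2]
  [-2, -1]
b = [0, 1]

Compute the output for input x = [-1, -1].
y = [0, 4]

Wx = [-2×-1 + 2×-1, -2×-1 + -1×-1]
   = [0, 3]
y = Wx + b = [0 + 0, 3 + 1] = [0, 4]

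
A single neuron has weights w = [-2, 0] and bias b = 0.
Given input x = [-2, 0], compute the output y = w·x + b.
y = 4

y = (-2)(-2) + (0)(0) + 0 = 4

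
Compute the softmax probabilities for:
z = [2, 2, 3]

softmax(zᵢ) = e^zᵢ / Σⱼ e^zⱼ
p = [0.2119, 0.2119, 0.5761]

exp(z) = [7.389, 7.389, 20.09]
Sum = 34.86
p = [0.2119, 0.2119, 0.5761]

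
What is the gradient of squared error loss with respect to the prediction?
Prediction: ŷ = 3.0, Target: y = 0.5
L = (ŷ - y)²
∂L/∂ŷ = 5.0

∂L/∂ŷ = 2(ŷ - y) = 2(3.0 - 0.5) = 2(2.5) = 5.0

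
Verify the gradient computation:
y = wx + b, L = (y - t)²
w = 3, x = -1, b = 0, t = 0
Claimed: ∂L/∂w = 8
Incorrect

y = (3)(-1) + 0 = -3
∂L/∂y = 2(y - t) = 2(-3 - 0) = -6
∂y/∂w = x = -1
∂L/∂w = -6 × -1 = 6

Claimed value: 8
Incorrect: The correct gradient is 6.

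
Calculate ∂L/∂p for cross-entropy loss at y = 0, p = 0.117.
∂L/∂p = 1.133

∂L/∂p = -y/p + (1-y)/(1-p) = 0 + 1/0.883 = 1.133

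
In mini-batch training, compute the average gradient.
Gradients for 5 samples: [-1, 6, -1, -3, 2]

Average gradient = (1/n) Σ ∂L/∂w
Average gradient = 0.6

Average = (1/5)(-1 + 6 + -1 + -3 + 2) = 3/5 = 0.6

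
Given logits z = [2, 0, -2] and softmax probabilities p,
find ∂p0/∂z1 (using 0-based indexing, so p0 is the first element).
∂p0/∂z1 = -0.1017

p = softmax(z) = [0.8668, 0.1173, 0.01588]
p0 = 0.8668, p1 = 0.1173

∂p0/∂z1 = -p0 × p1 = -0.8668 × 0.1173 = -0.1017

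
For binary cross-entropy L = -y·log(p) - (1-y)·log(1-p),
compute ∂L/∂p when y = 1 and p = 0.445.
∂L/∂p = -2.247

∂L/∂p = -y/p + (1-y)/(1-p) = -1/0.445 + 0 = -2.247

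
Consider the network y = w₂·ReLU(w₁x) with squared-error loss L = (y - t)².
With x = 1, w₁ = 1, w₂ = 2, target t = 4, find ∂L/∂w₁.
∂L/∂w₁ = -8

Forward pass:
z = w₁x = 1×1 = 1
h = ReLU(1) = 1
y = w₂h = 2×1 = 2

Backward pass:
∂L/∂y = 2(y - t) = 2(2 - 4) = -4
∂y/∂h = w₂ = 2
∂h/∂z = 1 (ReLU derivative)
∂z/∂w₁ = x = 1

∂L/∂w₁ = -4 × 2 × 1 × 1 = -8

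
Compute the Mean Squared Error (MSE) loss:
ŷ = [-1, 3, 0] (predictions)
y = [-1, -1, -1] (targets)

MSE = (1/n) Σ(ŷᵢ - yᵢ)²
MSE = 5.667

MSE = (1/3)((-1--1)² + (3--1)² + (0--1)²) = (1/3)(0 + 16 + 1) = 5.667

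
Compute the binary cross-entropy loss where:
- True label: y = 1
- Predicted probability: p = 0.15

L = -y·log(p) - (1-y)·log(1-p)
L = 1.897

L = -1·log(0.15) - 0·log(0.85) = -log(0.15) = 1.897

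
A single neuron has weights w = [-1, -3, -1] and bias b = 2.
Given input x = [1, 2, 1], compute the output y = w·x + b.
y = -6

y = (-1)(1) + (-3)(2) + (-1)(1) + 2 = -6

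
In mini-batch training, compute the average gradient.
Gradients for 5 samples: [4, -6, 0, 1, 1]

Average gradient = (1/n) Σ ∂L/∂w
Average gradient = 0

Average = (1/5)(4 + -6 + 0 + 1 + 1) = 0/5 = 0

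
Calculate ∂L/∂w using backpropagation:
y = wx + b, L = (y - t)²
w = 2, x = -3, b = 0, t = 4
∂L/∂w = 60

y = wx + b = (2)(-3) + 0 = -6
∂L/∂y = 2(y - t) = 2(-6 - 4) = -20
∂y/∂w = x = -3
∂L/∂w = ∂L/∂y · ∂y/∂w = -20 × -3 = 60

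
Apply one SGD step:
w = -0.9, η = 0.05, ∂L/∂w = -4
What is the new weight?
w_new = -0.7

w_new = w - η·∂L/∂w = -0.9 - 0.05×(-4) = -0.9 - (-0.2) = -0.7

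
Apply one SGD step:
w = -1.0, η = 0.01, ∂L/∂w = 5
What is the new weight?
w_new = -1.05

w_new = w - η·∂L/∂w = -1.0 - 0.01×(5) = -1.0 - (0.05) = -1.05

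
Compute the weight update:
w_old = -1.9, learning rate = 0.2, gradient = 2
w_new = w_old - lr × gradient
w_new = -2.3

w_new = w - η·∂L/∂w = -1.9 - 0.2×(2) = -1.9 - (0.4) = -2.3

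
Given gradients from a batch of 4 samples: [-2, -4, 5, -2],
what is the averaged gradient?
Average gradient = -0.75

Average = (1/4)(-2 + -4 + 5 + -2) = -3/4 = -0.75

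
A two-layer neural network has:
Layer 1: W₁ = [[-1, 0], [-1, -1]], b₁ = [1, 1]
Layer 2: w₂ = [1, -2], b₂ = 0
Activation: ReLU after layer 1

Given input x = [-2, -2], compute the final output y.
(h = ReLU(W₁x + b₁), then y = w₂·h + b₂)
y = -7

Layer 1 pre-activation: z₁ = [3, 5]
After ReLU: h = [3, 5]
Layer 2 output: y = 1×3 + -2×5 + 0 = -7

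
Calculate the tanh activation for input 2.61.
0.9892

tanh(2.61) = (e^(2.61) - e^(-2.61))/(e^(2.61) + e^(-2.61)) = 0.9892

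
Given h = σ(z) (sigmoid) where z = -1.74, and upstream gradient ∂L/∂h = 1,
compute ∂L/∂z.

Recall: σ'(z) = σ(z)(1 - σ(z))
∂L/∂z = 0.127

σ(-1.74) = 0.1493
σ'(-1.74) = σ(-1.74)(1 - σ(-1.74)) = 0.1493 × 0.8507 = 0.127
∂L/∂z = ∂L/∂h · σ'(z) = 1 × 0.127 = 0.127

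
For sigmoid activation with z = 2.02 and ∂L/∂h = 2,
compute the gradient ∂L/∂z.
∂L/∂z = 0.2068

σ(2.02) = 0.8829
σ'(2.02) = σ(2.02)(1 - σ(2.02)) = 0.8829 × 0.1171 = 0.1034
∂L/∂z = ∂L/∂h · σ'(z) = 2 × 0.1034 = 0.2068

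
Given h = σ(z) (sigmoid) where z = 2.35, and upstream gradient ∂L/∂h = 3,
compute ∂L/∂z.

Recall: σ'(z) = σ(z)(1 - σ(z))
∂L/∂z = 0.2385

σ(2.35) = 0.9129
σ'(2.35) = σ(2.35)(1 - σ(2.35)) = 0.9129 × 0.08707 = 0.07949
∂L/∂z = ∂L/∂h · σ'(z) = 3 × 0.07949 = 0.2385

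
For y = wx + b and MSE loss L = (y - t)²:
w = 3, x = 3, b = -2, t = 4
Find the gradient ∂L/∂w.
∂L/∂w = 18

y = wx + b = (3)(3) + -2 = 7
∂L/∂y = 2(y - t) = 2(7 - 4) = 6
∂y/∂w = x = 3
∂L/∂w = ∂L/∂y · ∂y/∂w = 6 × 3 = 18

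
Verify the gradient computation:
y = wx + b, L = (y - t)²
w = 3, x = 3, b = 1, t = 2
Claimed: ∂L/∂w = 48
Correct

y = (3)(3) + 1 = 10
∂L/∂y = 2(y - t) = 2(10 - 2) = 16
∂y/∂w = x = 3
∂L/∂w = 16 × 3 = 48

Claimed value: 48
Correct: The correct gradient is 48.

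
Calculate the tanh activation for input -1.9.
-0.9562

tanh(-1.9) = (e^(-1.9) - e^(1.9))/(e^(-1.9) + e^(1.9)) = -0.9562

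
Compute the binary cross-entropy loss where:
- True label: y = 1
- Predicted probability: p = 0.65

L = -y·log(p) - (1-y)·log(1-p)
L = 0.4308

L = -1·log(0.65) - 0·log(0.35) = -log(0.65) = 0.4308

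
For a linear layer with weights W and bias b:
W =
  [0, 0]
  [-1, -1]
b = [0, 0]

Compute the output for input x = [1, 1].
y = [0, -2]

Wx = [0×1 + 0×1, -1×1 + -1×1]
   = [0, -2]
y = Wx + b = [0 + 0, -2 + 0] = [0, -2]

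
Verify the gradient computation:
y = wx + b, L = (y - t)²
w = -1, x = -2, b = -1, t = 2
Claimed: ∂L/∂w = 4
Correct

y = (-1)(-2) + -1 = 1
∂L/∂y = 2(y - t) = 2(1 - 2) = -2
∂y/∂w = x = -2
∂L/∂w = -2 × -2 = 4

Claimed value: 4
Correct: The correct gradient is 4.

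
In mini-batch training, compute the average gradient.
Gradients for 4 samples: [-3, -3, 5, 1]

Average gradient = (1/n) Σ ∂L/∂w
Average gradient = 0

Average = (1/4)(-3 + -3 + 5 + 1) = 0/4 = 0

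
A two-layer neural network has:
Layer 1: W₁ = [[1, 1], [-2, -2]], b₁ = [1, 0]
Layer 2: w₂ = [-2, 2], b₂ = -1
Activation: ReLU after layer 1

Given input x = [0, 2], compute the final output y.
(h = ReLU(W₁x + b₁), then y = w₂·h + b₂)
y = -7

Layer 1 pre-activation: z₁ = [3, -4]
After ReLU: h = [3, 0]
Layer 2 output: y = -2×3 + 2×0 + -1 = -7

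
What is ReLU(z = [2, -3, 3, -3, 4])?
h = [2, 0, 3, 0, 4]

ReLU applied element-wise: max(0,2)=2, max(0,-3)=0, max(0,3)=3, max(0,-3)=0, max(0,4)=4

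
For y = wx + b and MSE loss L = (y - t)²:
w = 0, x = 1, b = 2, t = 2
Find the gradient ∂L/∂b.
∂L/∂b = 0

y = wx + b = (0)(1) + 2 = 2
∂L/∂y = 2(y - t) = 2(2 - 2) = 0
∂y/∂b = 1
∂L/∂b = ∂L/∂y · ∂y/∂b = 0 × 1 = 0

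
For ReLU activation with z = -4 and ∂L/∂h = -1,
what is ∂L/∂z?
∂L/∂z = 0

h = ReLU(-4) = 0
Since z < 0: ∂h/∂z = 0
∂L/∂z = ∂L/∂h · ∂h/∂z = -1 × 0 = 0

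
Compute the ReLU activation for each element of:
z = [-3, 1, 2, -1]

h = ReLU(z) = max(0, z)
h = [0, 1, 2, 0]

ReLU applied element-wise: max(0,-3)=0, max(0,1)=1, max(0,2)=2, max(0,-1)=0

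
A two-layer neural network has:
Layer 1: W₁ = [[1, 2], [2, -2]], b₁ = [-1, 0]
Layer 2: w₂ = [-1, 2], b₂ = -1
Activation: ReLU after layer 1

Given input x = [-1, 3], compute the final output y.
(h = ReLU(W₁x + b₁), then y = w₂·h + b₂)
y = -5

Layer 1 pre-activation: z₁ = [4, -8]
After ReLU: h = [4, 0]
Layer 2 output: y = -1×4 + 2×0 + -1 = -5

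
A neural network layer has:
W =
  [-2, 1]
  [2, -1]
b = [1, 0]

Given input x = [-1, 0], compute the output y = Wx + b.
y = [3, -2]

Wx = [-2×-1 + 1×0, 2×-1 + -1×0]
   = [2, -2]
y = Wx + b = [2 + 1, -2 + 0] = [3, -2]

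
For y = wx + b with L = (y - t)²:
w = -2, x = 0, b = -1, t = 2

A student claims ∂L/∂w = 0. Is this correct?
Correct

y = (-2)(0) + -1 = -1
∂L/∂y = 2(y - t) = 2(-1 - 2) = -6
∂y/∂w = x = 0
∂L/∂w = -6 × 0 = 0

Claimed value: 0
Correct: The correct gradient is 0.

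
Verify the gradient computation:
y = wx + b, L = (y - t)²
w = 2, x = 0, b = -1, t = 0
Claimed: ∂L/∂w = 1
Incorrect

y = (2)(0) + -1 = -1
∂L/∂y = 2(y - t) = 2(-1 - 0) = -2
∂y/∂w = x = 0
∂L/∂w = -2 × 0 = 0

Claimed value: 1
Incorrect: The correct gradient is 0.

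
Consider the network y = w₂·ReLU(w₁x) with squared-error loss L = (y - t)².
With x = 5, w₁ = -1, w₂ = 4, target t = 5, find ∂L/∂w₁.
∂L/∂w₁ = 0

Forward pass:
z = w₁x = -1×5 = -5
h = ReLU(-5) = 0
y = w₂h = 4×0 = 0

Backward pass:
∂L/∂y = 2(y - t) = 2(0 - 5) = -10
∂y/∂h = w₂ = 4
∂h/∂z = 0 (ReLU derivative)
∂z/∂w₁ = x = 5

∂L/∂w₁ = -10 × 4 × 0 × 5 = 0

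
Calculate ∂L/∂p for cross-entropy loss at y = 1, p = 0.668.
∂L/∂p = -1.497

∂L/∂p = -y/p + (1-y)/(1-p) = -1/0.668 + 0 = -1.497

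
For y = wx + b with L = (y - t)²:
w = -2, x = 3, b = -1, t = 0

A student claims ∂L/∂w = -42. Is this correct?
Correct

y = (-2)(3) + -1 = -7
∂L/∂y = 2(y - t) = 2(-7 - 0) = -14
∂y/∂w = x = 3
∂L/∂w = -14 × 3 = -42

Claimed value: -42
Correct: The correct gradient is -42.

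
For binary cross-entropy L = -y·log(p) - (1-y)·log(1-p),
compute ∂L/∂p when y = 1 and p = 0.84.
∂L/∂p = -1.19

∂L/∂p = -y/p + (1-y)/(1-p) = -1/0.84 + 0 = -1.19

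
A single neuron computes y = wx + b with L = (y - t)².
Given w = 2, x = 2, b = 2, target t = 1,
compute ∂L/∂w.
∂L/∂w = 20

y = wx + b = (2)(2) + 2 = 6
∂L/∂y = 2(y - t) = 2(6 - 1) = 10
∂y/∂w = x = 2
∂L/∂w = ∂L/∂y · ∂y/∂w = 10 × 2 = 20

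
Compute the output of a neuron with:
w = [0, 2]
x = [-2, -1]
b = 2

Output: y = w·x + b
y = 0

y = (0)(-2) + (2)(-1) + 2 = 0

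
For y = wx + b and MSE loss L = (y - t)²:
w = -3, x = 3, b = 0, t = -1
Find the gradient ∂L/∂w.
∂L/∂w = -48

y = wx + b = (-3)(3) + 0 = -9
∂L/∂y = 2(y - t) = 2(-9 - -1) = -16
∂y/∂w = x = 3
∂L/∂w = ∂L/∂y · ∂y/∂w = -16 × 3 = -48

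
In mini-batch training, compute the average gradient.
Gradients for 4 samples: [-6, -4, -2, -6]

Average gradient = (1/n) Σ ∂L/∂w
Average gradient = -4.5

Average = (1/4)(-6 + -4 + -2 + -6) = -18/4 = -4.5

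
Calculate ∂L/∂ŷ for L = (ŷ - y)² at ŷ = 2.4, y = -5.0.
∂L/∂ŷ = 14.8

∂L/∂ŷ = 2(ŷ - y) = 2(2.4 - -5.0) = 2(7.4) = 14.8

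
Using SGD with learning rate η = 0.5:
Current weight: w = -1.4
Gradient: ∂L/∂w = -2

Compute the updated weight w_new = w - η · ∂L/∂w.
w_new = -0.4

w_new = w - η·∂L/∂w = -1.4 - 0.5×(-2) = -1.4 - (-1) = -0.4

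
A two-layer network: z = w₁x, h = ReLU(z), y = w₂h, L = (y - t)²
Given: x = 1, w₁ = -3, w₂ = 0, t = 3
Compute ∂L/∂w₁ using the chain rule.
∂L/∂w₁ = 0

Forward pass:
z = w₁x = -3×1 = -3
h = ReLU(-3) = 0
y = w₂h = 0×0 = 0

Backward pass:
∂L/∂y = 2(y - t) = 2(0 - 3) = -6
∂y/∂h = w₂ = 0
∂h/∂z = 0 (ReLU derivative)
∂z/∂w₁ = x = 1

∂L/∂w₁ = -6 × 0 × 0 × 1 = 0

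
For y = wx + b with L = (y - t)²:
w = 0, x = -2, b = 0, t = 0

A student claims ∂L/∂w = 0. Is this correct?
Correct

y = (0)(-2) + 0 = 0
∂L/∂y = 2(y - t) = 2(0 - 0) = 0
∂y/∂w = x = -2
∂L/∂w = 0 × -2 = 0

Claimed value: 0
Correct: The correct gradient is 0.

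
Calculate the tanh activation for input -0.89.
-0.7114

tanh(-0.89) = (e^(-0.89) - e^(0.89))/(e^(-0.89) + e^(0.89)) = -0.7114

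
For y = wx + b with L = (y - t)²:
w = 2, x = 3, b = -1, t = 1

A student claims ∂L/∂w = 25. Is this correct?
Incorrect

y = (2)(3) + -1 = 5
∂L/∂y = 2(y - t) = 2(5 - 1) = 8
∂y/∂w = x = 3
∂L/∂w = 8 × 3 = 24

Claimed value: 25
Incorrect: The correct gradient is 24.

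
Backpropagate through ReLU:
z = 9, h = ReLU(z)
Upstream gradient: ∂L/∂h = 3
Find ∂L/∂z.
∂L/∂z = 3

h = ReLU(9) = 9
Since z > 0: ∂h/∂z = 1
∂L/∂z = ∂L/∂h · ∂h/∂z = 3 × 1 = 3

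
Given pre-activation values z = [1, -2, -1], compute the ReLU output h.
h = [1, 0, 0]

ReLU applied element-wise: max(0,1)=1, max(0,-2)=0, max(0,-1)=0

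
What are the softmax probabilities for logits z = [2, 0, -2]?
p = [0.8668, 0.1173, 0.0159]

exp(z) = [7.389, 1, 0.1353]
Sum = 8.524
p = [0.8668, 0.1173, 0.0159]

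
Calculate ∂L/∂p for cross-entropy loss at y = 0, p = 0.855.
∂L/∂p = 6.897

∂L/∂p = -y/p + (1-y)/(1-p) = 0 + 1/0.145 = 6.897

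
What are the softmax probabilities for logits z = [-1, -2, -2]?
p = [0.5761, 0.2119, 0.2119]

exp(z) = [0.3679, 0.1353, 0.1353]
Sum = 0.6386
p = [0.5761, 0.2119, 0.2119]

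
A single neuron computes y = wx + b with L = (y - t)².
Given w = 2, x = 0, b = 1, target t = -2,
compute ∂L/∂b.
∂L/∂b = 6

y = wx + b = (2)(0) + 1 = 1
∂L/∂y = 2(y - t) = 2(1 - -2) = 6
∂y/∂b = 1
∂L/∂b = ∂L/∂y · ∂y/∂b = 6 × 1 = 6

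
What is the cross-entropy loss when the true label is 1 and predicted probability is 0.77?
L = 0.2614

L = -1·log(0.77) - 0·log(0.23) = -log(0.77) = 0.2614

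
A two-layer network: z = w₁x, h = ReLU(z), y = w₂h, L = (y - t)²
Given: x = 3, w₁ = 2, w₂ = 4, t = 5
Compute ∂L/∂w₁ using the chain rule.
∂L/∂w₁ = 456

Forward pass:
z = w₁x = 2×3 = 6
h = ReLU(6) = 6
y = w₂h = 4×6 = 24

Backward pass:
∂L/∂y = 2(y - t) = 2(24 - 5) = 38
∂y/∂h = w₂ = 4
∂h/∂z = 1 (ReLU derivative)
∂z/∂w₁ = x = 3

∂L/∂w₁ = 38 × 4 × 1 × 3 = 456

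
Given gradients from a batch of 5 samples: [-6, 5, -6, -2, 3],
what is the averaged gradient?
Average gradient = -1.2

Average = (1/5)(-6 + 5 + -6 + -2 + 3) = -6/5 = -1.2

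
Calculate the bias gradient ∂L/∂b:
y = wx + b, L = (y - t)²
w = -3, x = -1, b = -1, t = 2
∂L/∂b = 0

y = wx + b = (-3)(-1) + -1 = 2
∂L/∂y = 2(y - t) = 2(2 - 2) = 0
∂y/∂b = 1
∂L/∂b = ∂L/∂y · ∂y/∂b = 0 × 1 = 0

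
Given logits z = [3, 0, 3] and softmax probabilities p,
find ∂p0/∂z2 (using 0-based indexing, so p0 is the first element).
∂p0/∂z2 = -0.238

p = softmax(z) = [0.4879, 0.02429, 0.4879]
p0 = 0.4879, p2 = 0.4879

∂p0/∂z2 = -p0 × p2 = -0.4879 × 0.4879 = -0.238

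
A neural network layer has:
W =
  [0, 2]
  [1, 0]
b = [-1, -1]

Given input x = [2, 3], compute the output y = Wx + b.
y = [5, 1]

Wx = [0×2 + 2×3, 1×2 + 0×3]
   = [6, 2]
y = Wx + b = [6 + -1, 2 + -1] = [5, 1]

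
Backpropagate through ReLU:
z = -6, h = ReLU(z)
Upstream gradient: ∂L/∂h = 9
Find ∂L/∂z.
∂L/∂z = 0

h = ReLU(-6) = 0
Since z < 0: ∂h/∂z = 0
∂L/∂z = ∂L/∂h · ∂h/∂z = 9 × 0 = 0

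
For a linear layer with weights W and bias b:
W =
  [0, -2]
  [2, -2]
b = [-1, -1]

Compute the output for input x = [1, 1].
y = [-3, -1]

Wx = [0×1 + -2×1, 2×1 + -2×1]
   = [-2, 0]
y = Wx + b = [-2 + -1, 0 + -1] = [-3, -1]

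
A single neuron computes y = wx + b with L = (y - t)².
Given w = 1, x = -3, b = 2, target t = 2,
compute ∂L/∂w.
∂L/∂w = 18

y = wx + b = (1)(-3) + 2 = -1
∂L/∂y = 2(y - t) = 2(-1 - 2) = -6
∂y/∂w = x = -3
∂L/∂w = ∂L/∂y · ∂y/∂w = -6 × -3 = 18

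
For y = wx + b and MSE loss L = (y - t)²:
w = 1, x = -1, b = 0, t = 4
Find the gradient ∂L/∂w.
∂L/∂w = 10

y = wx + b = (1)(-1) + 0 = -1
∂L/∂y = 2(y - t) = 2(-1 - 4) = -10
∂y/∂w = x = -1
∂L/∂w = ∂L/∂y · ∂y/∂w = -10 × -1 = 10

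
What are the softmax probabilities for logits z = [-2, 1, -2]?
p = [0.0453, 0.9094, 0.0453]

exp(z) = [0.1353, 2.718, 0.1353]
Sum = 2.989
p = [0.0453, 0.9094, 0.0453]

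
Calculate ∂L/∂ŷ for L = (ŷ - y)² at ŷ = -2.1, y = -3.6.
∂L/∂ŷ = 3.0

∂L/∂ŷ = 2(ŷ - y) = 2(-2.1 - -3.6) = 2(1.5) = 3.0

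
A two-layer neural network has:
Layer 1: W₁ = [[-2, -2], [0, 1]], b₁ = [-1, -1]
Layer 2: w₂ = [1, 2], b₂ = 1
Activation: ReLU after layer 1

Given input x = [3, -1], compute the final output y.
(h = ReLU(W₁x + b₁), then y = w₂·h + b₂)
y = 1

Layer 1 pre-activation: z₁ = [-5, -2]
After ReLU: h = [0, 0]
Layer 2 output: y = 1×0 + 2×0 + 1 = 1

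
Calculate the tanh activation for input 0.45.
0.4219

tanh(0.45) = (e^(0.45) - e^(-0.45))/(e^(0.45) + e^(-0.45)) = 0.4219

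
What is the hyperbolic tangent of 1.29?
0.8591

tanh(1.29) = (e^(1.29) - e^(-1.29))/(e^(1.29) + e^(-1.29)) = 0.8591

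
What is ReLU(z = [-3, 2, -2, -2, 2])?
h = [0, 2, 0, 0, 2]

ReLU applied element-wise: max(0,-3)=0, max(0,2)=2, max(0,-2)=0, max(0,-2)=0, max(0,2)=2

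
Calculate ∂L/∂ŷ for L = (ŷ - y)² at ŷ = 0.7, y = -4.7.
∂L/∂ŷ = 10.8

∂L/∂ŷ = 2(ŷ - y) = 2(0.7 - -4.7) = 2(5.4) = 10.8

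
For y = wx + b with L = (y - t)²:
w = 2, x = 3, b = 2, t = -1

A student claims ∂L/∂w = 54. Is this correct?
Correct

y = (2)(3) + 2 = 8
∂L/∂y = 2(y - t) = 2(8 - -1) = 18
∂y/∂w = x = 3
∂L/∂w = 18 × 3 = 54

Claimed value: 54
Correct: The correct gradient is 54.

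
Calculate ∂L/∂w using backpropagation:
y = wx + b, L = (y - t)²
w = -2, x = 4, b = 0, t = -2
∂L/∂w = -48

y = wx + b = (-2)(4) + 0 = -8
∂L/∂y = 2(y - t) = 2(-8 - -2) = -12
∂y/∂w = x = 4
∂L/∂w = ∂L/∂y · ∂y/∂w = -12 × 4 = -48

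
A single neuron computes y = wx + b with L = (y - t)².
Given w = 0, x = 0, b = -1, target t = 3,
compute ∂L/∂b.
∂L/∂b = -8

y = wx + b = (0)(0) + -1 = -1
∂L/∂y = 2(y - t) = 2(-1 - 3) = -8
∂y/∂b = 1
∂L/∂b = ∂L/∂y · ∂y/∂b = -8 × 1 = -8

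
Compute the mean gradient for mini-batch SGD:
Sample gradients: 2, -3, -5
Average gradient = -2

Average = (1/3)(2 + -3 + -5) = -6/3 = -2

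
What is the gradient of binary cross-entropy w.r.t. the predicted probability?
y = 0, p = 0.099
∂L/∂p = 1.11

∂L/∂p = -y/p + (1-y)/(1-p) = 0 + 1/0.901 = 1.11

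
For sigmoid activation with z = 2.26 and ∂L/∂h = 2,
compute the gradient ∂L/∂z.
∂L/∂z = 0.1711

σ(2.26) = 0.9055
σ'(2.26) = σ(2.26)(1 - σ(2.26)) = 0.9055 × 0.09449 = 0.08556
∂L/∂z = ∂L/∂h · σ'(z) = 2 × 0.08556 = 0.1711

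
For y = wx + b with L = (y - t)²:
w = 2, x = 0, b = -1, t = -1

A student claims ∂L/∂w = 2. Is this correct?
Incorrect

y = (2)(0) + -1 = -1
∂L/∂y = 2(y - t) = 2(-1 - -1) = 0
∂y/∂w = x = 0
∂L/∂w = 0 × 0 = 0

Claimed value: 2
Incorrect: The correct gradient is 0.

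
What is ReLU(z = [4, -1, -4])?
h = [4, 0, 0]

ReLU applied element-wise: max(0,4)=4, max(0,-1)=0, max(0,-4)=0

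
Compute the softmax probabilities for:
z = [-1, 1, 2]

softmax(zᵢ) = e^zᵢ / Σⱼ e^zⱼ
p = [0.0351, 0.2595, 0.7054]

exp(z) = [0.3679, 2.718, 7.389]
Sum = 10.48
p = [0.0351, 0.2595, 0.7054]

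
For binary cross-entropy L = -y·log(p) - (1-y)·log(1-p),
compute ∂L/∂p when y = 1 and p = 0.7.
∂L/∂p = -1.429

∂L/∂p = -y/p + (1-y)/(1-p) = -1/0.7 + 0 = -1.429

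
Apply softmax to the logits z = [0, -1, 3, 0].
p = [0.0445, 0.0164, 0.8945, 0.0445]

exp(z) = [1, 0.3679, 20.09, 1]
Sum = 22.45
p = [0.0445, 0.0164, 0.8945, 0.0445]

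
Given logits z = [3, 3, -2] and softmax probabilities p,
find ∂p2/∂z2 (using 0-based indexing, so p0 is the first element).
∂p2/∂z2 = 0.003346

p = softmax(z) = [0.4983, 0.4983, 0.003358]
p2 = 0.003358

∂p2/∂z2 = p2(1 - p2) = 0.003358 × (1 - 0.003358) = 0.003346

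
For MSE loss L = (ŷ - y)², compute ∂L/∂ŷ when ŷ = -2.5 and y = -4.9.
∂L/∂ŷ = 4.8

∂L/∂ŷ = 2(ŷ - y) = 2(-2.5 - -4.9) = 2(2.4) = 4.8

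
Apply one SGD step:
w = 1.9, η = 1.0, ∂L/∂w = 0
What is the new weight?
w_new = 1.9

w_new = w - η·∂L/∂w = 1.9 - 1.0×(0) = 1.9 - (0) = 1.9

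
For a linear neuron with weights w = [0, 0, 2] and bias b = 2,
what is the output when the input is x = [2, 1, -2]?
y = -2

y = (0)(2) + (0)(1) + (2)(-2) + 2 = -2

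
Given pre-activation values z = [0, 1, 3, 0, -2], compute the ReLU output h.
h = [0, 1, 3, 0, 0]

ReLU applied element-wise: max(0,0)=0, max(0,1)=1, max(0,3)=3, max(0,0)=0, max(0,-2)=0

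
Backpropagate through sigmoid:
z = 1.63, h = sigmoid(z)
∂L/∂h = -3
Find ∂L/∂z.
∂L/∂z = -0.411

σ(1.63) = 0.8362
σ'(1.63) = σ(1.63)(1 - σ(1.63)) = 0.8362 × 0.1638 = 0.137
∂L/∂z = ∂L/∂h · σ'(z) = -3 × 0.137 = -0.411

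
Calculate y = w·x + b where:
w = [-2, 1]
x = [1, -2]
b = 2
y = -2

y = (-2)(1) + (1)(-2) + 2 = -2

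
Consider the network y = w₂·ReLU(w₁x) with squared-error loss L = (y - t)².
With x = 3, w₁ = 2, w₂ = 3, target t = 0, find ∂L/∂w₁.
∂L/∂w₁ = 324

Forward pass:
z = w₁x = 2×3 = 6
h = ReLU(6) = 6
y = w₂h = 3×6 = 18

Backward pass:
∂L/∂y = 2(y - t) = 2(18 - 0) = 36
∂y/∂h = w₂ = 3
∂h/∂z = 1 (ReLU derivative)
∂z/∂w₁ = x = 3

∂L/∂w₁ = 36 × 3 × 1 × 3 = 324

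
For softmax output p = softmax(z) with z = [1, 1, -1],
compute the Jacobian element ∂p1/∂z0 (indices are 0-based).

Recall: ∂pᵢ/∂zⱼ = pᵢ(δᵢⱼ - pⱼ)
∂p1/∂z0 = -0.2193

p = softmax(z) = [0.4683, 0.4683, 0.06338]
p1 = 0.4683, p0 = 0.4683

∂p1/∂z0 = -p1 × p0 = -0.4683 × 0.4683 = -0.2193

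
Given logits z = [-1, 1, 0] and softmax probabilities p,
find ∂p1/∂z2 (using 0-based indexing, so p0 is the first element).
∂p1/∂z2 = -0.1628

p = softmax(z) = [0.09003, 0.6652, 0.2447]
p1 = 0.6652, p2 = 0.2447

∂p1/∂z2 = -p1 × p2 = -0.6652 × 0.2447 = -0.1628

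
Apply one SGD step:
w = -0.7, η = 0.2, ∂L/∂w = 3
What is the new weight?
w_new = -1.3

w_new = w - η·∂L/∂w = -0.7 - 0.2×(3) = -0.7 - (0.6) = -1.3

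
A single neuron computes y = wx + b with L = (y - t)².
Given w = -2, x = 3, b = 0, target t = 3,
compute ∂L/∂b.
∂L/∂b = -18

y = wx + b = (-2)(3) + 0 = -6
∂L/∂y = 2(y - t) = 2(-6 - 3) = -18
∂y/∂b = 1
∂L/∂b = ∂L/∂y · ∂y/∂b = -18 × 1 = -18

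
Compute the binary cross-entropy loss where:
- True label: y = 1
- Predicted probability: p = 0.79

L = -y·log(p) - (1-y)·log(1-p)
L = 0.2357

L = -1·log(0.79) - 0·log(0.21) = -log(0.79) = 0.2357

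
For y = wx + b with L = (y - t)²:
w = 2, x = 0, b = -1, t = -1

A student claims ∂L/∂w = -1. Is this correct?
Incorrect

y = (2)(0) + -1 = -1
∂L/∂y = 2(y - t) = 2(-1 - -1) = 0
∂y/∂w = x = 0
∂L/∂w = 0 × 0 = 0

Claimed value: -1
Incorrect: The correct gradient is 0.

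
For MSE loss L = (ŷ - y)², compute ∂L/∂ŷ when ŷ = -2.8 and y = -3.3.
∂L/∂ŷ = 1.0

∂L/∂ŷ = 2(ŷ - y) = 2(-2.8 - -3.3) = 2(0.5) = 1.0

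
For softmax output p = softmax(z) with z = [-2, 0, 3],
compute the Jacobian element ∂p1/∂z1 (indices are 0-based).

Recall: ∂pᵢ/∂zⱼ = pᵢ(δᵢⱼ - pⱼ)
∂p1/∂z1 = 0.0449

p = softmax(z) = [0.006377, 0.04712, 0.9465]
p1 = 0.04712

∂p1/∂z1 = p1(1 - p1) = 0.04712 × (1 - 0.04712) = 0.0449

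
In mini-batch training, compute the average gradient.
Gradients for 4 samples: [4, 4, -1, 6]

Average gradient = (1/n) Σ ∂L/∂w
Average gradient = 3.25

Average = (1/4)(4 + 4 + -1 + 6) = 13/4 = 3.25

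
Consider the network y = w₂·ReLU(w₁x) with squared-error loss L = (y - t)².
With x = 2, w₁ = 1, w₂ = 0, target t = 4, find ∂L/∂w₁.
∂L/∂w₁ = 0

Forward pass:
z = w₁x = 1×2 = 2
h = ReLU(2) = 2
y = w₂h = 0×2 = 0

Backward pass:
∂L/∂y = 2(y - t) = 2(0 - 4) = -8
∂y/∂h = w₂ = 0
∂h/∂z = 1 (ReLU derivative)
∂z/∂w₁ = x = 2

∂L/∂w₁ = -8 × 0 × 1 × 2 = 0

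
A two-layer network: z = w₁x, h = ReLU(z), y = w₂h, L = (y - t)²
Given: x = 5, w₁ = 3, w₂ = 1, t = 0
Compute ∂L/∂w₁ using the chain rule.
∂L/∂w₁ = 150

Forward pass:
z = w₁x = 3×5 = 15
h = ReLU(15) = 15
y = w₂h = 1×15 = 15

Backward pass:
∂L/∂y = 2(y - t) = 2(15 - 0) = 30
∂y/∂h = w₂ = 1
∂h/∂z = 1 (ReLU derivative)
∂z/∂w₁ = x = 5

∂L/∂w₁ = 30 × 1 × 1 × 5 = 150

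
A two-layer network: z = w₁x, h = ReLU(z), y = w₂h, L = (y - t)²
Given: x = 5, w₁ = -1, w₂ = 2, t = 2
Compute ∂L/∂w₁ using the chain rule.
∂L/∂w₁ = 0

Forward pass:
z = w₁x = -1×5 = -5
h = ReLU(-5) = 0
y = w₂h = 2×0 = 0

Backward pass:
∂L/∂y = 2(y - t) = 2(0 - 2) = -4
∂y/∂h = w₂ = 2
∂h/∂z = 0 (ReLU derivative)
∂z/∂w₁ = x = 5

∂L/∂w₁ = -4 × 2 × 0 × 5 = 0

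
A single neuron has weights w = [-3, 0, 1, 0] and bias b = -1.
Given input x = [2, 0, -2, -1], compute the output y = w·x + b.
y = -9

y = (-3)(2) + (0)(0) + (1)(-2) + (0)(-1) + -1 = -9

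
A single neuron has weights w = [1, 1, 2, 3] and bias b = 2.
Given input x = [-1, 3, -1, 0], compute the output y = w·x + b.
y = 2

y = (1)(-1) + (1)(3) + (2)(-1) + (3)(0) + 2 = 2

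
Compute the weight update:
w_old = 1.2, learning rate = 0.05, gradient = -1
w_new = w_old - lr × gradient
w_new = 1.25

w_new = w - η·∂L/∂w = 1.2 - 0.05×(-1) = 1.2 - (-0.05) = 1.25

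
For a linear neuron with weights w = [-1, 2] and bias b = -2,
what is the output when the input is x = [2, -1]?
y = -6

y = (-1)(2) + (2)(-1) + -2 = -6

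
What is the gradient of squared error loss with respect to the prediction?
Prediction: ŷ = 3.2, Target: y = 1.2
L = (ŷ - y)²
∂L/∂ŷ = 4.0

∂L/∂ŷ = 2(ŷ - y) = 2(3.2 - 1.2) = 2(2.0) = 4.0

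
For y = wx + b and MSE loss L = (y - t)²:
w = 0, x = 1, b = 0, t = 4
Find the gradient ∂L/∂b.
∂L/∂b = -8

y = wx + b = (0)(1) + 0 = 0
∂L/∂y = 2(y - t) = 2(0 - 4) = -8
∂y/∂b = 1
∂L/∂b = ∂L/∂y · ∂y/∂b = -8 × 1 = -8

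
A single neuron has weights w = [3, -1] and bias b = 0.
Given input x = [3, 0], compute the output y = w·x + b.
y = 9

y = (3)(3) + (-1)(0) + 0 = 9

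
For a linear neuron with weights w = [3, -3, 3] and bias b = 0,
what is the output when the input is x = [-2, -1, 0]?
y = -3

y = (3)(-2) + (-3)(-1) + (3)(0) + 0 = -3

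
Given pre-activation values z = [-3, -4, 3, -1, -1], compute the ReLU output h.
h = [0, 0, 3, 0, 0]

ReLU applied element-wise: max(0,-3)=0, max(0,-4)=0, max(0,3)=3, max(0,-1)=0, max(0,-1)=0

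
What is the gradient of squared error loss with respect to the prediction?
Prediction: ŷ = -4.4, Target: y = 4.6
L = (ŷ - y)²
∂L/∂ŷ = -18.0

∂L/∂ŷ = 2(ŷ - y) = 2(-4.4 - 4.6) = 2(-9.0) = -18.0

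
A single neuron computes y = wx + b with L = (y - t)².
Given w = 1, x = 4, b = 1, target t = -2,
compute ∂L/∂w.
∂L/∂w = 56

y = wx + b = (1)(4) + 1 = 5
∂L/∂y = 2(y - t) = 2(5 - -2) = 14
∂y/∂w = x = 4
∂L/∂w = ∂L/∂y · ∂y/∂w = 14 × 4 = 56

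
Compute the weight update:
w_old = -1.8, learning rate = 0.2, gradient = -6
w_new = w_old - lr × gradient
w_new = -0.6

w_new = w - η·∂L/∂w = -1.8 - 0.2×(-6) = -1.8 - (-1.2) = -0.6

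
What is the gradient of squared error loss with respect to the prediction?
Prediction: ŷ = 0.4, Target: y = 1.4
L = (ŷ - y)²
∂L/∂ŷ = -2.0

∂L/∂ŷ = 2(ŷ - y) = 2(0.4 - 1.4) = 2(-1.0) = -2.0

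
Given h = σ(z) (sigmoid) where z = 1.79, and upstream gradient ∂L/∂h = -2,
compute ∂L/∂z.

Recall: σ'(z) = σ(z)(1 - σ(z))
∂L/∂z = -0.2452

σ(1.79) = 0.8569
σ'(1.79) = σ(1.79)(1 - σ(1.79)) = 0.8569 × 0.1431 = 0.1226
∂L/∂z = ∂L/∂h · σ'(z) = -2 × 0.1226 = -0.2452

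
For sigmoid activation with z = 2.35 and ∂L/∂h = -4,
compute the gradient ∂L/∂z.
∂L/∂z = -0.3179

σ(2.35) = 0.9129
σ'(2.35) = σ(2.35)(1 - σ(2.35)) = 0.9129 × 0.08707 = 0.07949
∂L/∂z = ∂L/∂h · σ'(z) = -4 × 0.07949 = -0.3179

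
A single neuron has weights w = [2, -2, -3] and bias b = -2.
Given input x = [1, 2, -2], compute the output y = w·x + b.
y = 2

y = (2)(1) + (-2)(2) + (-3)(-2) + -2 = 2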